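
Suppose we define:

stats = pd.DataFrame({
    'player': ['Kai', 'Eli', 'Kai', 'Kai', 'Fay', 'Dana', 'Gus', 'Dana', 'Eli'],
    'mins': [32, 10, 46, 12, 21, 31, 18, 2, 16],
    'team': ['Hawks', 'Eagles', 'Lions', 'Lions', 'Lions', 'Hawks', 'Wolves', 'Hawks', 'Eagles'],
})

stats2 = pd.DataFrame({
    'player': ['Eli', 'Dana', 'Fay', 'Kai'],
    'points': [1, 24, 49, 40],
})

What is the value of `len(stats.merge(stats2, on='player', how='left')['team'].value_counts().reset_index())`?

4

merge on 'player' (how='left') → 9 rows:
  player  mins    team  points
0    Kai    32   Hawks    40.0
1    Eli    10  Eagles     1.0
2    Kai    46   Lions    40.0
3    Kai    12   Lions    40.0
4    Fay    21   Lions    49.0
5   Dana    31   Hawks    24.0
6    Gus    18  Wolves     NaN
7   Dana     2   Hawks    24.0
8    Eli    16  Eagles     1.0
value_counts of team:
team
Hawks     3
Lions     3
Eagles    2
Wolves    1
Name: count, dtype: int64
reset_index():
     team  count
0   Hawks      3
1   Lions      3
2  Eagles      2
3  Wolves      1
So reset_index()) = 4.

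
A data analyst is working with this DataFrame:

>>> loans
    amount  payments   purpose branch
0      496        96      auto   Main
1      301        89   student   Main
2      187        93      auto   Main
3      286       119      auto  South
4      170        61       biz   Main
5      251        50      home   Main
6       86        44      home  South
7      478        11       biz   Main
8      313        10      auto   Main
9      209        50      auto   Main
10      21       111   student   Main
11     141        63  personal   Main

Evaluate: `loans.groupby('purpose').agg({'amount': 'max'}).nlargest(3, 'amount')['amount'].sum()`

1275

group by purpose, max of amount:
          amount
purpose         
auto         496
biz          478
home         251
personal     141
student      301
take 3 rows with largest amount:
         amount
purpose        
auto        496
biz         478
student     301
Hence 1275.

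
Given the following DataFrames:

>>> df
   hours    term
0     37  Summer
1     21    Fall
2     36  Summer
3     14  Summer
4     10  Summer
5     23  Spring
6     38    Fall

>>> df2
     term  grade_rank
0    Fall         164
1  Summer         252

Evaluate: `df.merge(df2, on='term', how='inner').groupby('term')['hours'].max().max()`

merge on 'term' (how='inner') → 6 rows:
   hours    term  grade_rank
0     37  Summer         252
1     21    Fall         164
2     36  Summer         252
3     14  Summer         252
4     10  Summer         252
5     38    Fall         164
group by term, max of hours:
term
Fall      38
Summer    37
Name: hours, dtype: int64
Finally, max of the resulting series = 38.

38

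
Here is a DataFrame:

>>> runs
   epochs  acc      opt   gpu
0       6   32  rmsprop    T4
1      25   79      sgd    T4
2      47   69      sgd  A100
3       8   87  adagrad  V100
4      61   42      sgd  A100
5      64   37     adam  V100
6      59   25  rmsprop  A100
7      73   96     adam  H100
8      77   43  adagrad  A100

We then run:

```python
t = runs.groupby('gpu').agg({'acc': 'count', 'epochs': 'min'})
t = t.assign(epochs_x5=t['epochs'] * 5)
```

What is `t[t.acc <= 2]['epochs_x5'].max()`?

365

group by gpu: count(acc), min(epochs):
      acc  epochs
gpu              
A100    4      47
H100    1      73
T4      2       6
V100    2       8
add column epochs_x5 = t['epochs'] * 5:
      acc  epochs  epochs_x5
gpu                         
A100    4      47        235
H100    1      73        365
T4      2       6         30
V100    2       8         40
filter rows where acc <= 2:
      acc  epochs  epochs_x5
gpu                         
H100    1      73        365
T4      2       6         30
V100    2       8         40
The max of column 'epochs_x5' is 365.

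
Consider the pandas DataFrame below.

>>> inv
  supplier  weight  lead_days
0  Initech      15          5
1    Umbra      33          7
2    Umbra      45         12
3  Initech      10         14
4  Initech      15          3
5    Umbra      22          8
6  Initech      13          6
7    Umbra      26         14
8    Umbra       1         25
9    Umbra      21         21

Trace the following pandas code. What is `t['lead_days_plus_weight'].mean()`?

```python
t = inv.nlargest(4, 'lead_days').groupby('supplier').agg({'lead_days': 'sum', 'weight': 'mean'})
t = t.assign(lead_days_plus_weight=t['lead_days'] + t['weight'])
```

50.0

take 4 rows with largest lead_days:
  supplier  weight  lead_days
8    Umbra       1         25
9    Umbra      21         21
3  Initech      10         14
7    Umbra      26         14
group by supplier: sum(lead_days), mean(weight):
          lead_days  weight
supplier                   
Initech          14    10.0
Umbra            60    16.0
add column lead_days_plus_weight = t['lead_days'] + t['weight']:
          lead_days  weight  lead_days_plus_weight
supplier                                          
Initech          14    10.0                   24.0
Umbra            60    16.0                   76.0
Then the mean of column 'lead_days_plus_weight': 50.0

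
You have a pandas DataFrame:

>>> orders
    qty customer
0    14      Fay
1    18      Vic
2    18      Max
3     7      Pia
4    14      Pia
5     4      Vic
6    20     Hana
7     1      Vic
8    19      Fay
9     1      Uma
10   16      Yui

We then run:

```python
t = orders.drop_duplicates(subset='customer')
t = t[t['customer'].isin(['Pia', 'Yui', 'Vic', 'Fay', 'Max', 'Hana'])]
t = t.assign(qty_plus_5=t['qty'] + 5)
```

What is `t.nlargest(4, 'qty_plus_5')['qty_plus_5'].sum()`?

92

drop duplicate customer (keep=first):
    qty customer
0    14      Fay
1    18      Vic
2    18      Max
3     7      Pia
6    20     Hana
9     1      Uma
10   16      Yui
filter rows where customer in ['Pia', 'Yui', 'Vic', 'Fay', 'Max', 'Hana']:
    qty customer
0    14      Fay
1    18      Vic
2    18      Max
3     7      Pia
6    20     Hana
10   16      Yui
add column qty_plus_5 = t['qty'] + 5:
    qty customer  qty_plus_5
0    14      Fay          19
1    18      Vic          23
2    18      Max          23
3     7      Pia          12
6    20     Hana          25
10   16      Yui          21
take 4 rows with largest qty_plus_5:
    qty customer  qty_plus_5
6    20     Hana          25
1    18      Vic          23
2    18      Max          23
10   16      Yui          21
Finally, sum of column 'qty_plus_5' = 92.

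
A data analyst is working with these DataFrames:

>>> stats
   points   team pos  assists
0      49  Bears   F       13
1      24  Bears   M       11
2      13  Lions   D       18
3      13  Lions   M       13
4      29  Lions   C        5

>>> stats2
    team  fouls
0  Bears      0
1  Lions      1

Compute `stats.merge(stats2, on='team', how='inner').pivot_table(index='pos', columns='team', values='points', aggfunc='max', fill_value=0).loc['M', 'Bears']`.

24

merge on 'team' (how='inner') → 5 rows:
   points   team pos  assists  fouls
0      49  Bears   F       13      0
1      24  Bears   M       11      0
2      13  Lions   D       18      1
3      13  Lions   M       13      1
4      29  Lions   C        5      1
pivot: rows=pos, cols=team, max(points):
team  Bears  Lions
pos               
C         0     29
D         0     13
F        49      0
M        24     13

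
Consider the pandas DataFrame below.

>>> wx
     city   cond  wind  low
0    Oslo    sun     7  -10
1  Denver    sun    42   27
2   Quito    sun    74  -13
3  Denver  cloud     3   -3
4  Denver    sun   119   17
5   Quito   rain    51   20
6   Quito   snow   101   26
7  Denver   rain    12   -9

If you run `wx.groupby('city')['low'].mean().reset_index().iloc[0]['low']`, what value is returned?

group by city, mean of low:
city
Denver     8.0
Oslo     -10.0
Quito     11.0
Name: low, dtype: float64
reset_index():
     city   low
0  Denver   8.0
1    Oslo -10.0
2   Quito  11.0

8.0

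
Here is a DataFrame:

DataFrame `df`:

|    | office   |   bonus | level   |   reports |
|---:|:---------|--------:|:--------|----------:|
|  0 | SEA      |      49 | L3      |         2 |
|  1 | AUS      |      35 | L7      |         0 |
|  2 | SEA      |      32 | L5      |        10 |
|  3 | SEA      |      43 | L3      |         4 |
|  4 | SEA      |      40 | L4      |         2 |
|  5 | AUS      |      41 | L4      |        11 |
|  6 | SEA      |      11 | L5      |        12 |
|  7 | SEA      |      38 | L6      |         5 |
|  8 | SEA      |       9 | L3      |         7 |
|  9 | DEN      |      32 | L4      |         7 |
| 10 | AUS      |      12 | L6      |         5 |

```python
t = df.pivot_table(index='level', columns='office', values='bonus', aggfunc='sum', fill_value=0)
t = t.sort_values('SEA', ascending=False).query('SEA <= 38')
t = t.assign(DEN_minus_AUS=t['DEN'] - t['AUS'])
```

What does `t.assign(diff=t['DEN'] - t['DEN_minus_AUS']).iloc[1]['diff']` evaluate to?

pivot: rows=level, cols=office, sum(bonus):
office  AUS  DEN  SEA
level                
L3        0    0  101
L4       41   32   40
L5        0    0   43
L6       12    0   38
L7       35    0    0
sort by SEA descending:
office  AUS  DEN  SEA
level                
L3        0    0  101
L5        0    0   43
L4       41   32   40
L6       12    0   38
L7       35    0    0
filter rows where SEA <= 38:
office  AUS  DEN  SEA
level                
L6       12    0   38
L7       35    0    0
add column DEN_minus_AUS = t['DEN'] - t['AUS']:
office  AUS  DEN  SEA  DEN_minus_AUS
level                               
L6       12    0   38            -12
L7       35    0    0            -35
add column diff = t['DEN'] - t['DEN_minus_AUS']:
office  AUS  DEN  SEA  DEN_minus_AUS  diff
level                                     
L6       12    0   38            -12    12
L7       35    0    0            -35    35
Reading off the value at position 1, column 'diff', we get 35.

35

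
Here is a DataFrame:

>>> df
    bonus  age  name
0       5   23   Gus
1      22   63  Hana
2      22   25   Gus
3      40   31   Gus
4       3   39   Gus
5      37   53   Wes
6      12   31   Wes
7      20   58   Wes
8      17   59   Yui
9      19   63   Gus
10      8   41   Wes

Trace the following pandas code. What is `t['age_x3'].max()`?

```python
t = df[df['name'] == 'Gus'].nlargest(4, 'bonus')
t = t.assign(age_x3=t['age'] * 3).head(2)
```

93

filter rows where name == 'Gus':
   bonus  age name
0      5   23  Gus
2     22   25  Gus
3     40   31  Gus
4      3   39  Gus
9     19   63  Gus
take 4 rows with largest bonus:
   bonus  age name
3     40   31  Gus
2     22   25  Gus
9     19   63  Gus
0      5   23  Gus
add column age_x3 = t['age'] * 3:
   bonus  age name  age_x3
3     40   31  Gus      93
2     22   25  Gus      75
9     19   63  Gus     189
0      5   23  Gus      69
take first 2 rows:
   bonus  age name  age_x3
3     40   31  Gus      93
2     22   25  Gus      75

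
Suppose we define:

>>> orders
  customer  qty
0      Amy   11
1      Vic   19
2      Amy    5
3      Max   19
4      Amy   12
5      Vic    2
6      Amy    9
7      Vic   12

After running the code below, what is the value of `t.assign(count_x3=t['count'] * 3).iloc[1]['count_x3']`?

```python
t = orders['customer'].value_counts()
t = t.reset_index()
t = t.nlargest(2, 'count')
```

value_counts of customer:
customer
Amy    4
Vic    3
Max    1
Name: count, dtype: int64
reset_index():
  customer  count
0      Amy      4
1      Vic      3
2      Max      1
take 2 rows with largest count:
  customer  count
0      Amy      4
1      Vic      3
add column count_x3 = t['count'] * 3:
  customer  count  count_x3
0      Amy      4        12
1      Vic      3         9

9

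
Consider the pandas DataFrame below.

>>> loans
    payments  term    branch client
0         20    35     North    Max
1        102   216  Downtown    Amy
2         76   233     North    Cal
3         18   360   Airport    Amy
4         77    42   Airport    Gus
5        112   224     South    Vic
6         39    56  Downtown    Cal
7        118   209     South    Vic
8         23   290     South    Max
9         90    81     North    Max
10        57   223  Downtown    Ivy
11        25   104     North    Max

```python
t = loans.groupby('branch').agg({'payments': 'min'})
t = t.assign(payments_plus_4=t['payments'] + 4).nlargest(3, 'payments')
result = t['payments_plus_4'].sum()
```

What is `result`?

group by branch, min of payments:
          payments
branch            
Airport         18
Downtown        39
North           20
South           23
add column payments_plus_4 = t['payments'] + 4:
          payments  payments_plus_4
branch                             
Airport         18               22
Downtown        39               43
North           20               24
South           23               27
take 3 rows with largest payments:
          payments  payments_plus_4
branch                             
Downtown        39               43
South           23               27
North           20               24
Hence 94.

94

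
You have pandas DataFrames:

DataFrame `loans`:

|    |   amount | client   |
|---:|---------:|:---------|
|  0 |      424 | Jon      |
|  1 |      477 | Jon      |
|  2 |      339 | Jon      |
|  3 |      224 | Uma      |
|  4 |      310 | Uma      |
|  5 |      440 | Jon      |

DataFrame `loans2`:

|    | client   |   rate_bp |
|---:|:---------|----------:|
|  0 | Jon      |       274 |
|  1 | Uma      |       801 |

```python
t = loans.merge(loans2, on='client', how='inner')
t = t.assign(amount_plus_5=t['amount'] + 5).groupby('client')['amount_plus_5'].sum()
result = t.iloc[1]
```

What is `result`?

merge on 'client' (how='inner') → 6 rows:
   amount client  rate_bp
0     424    Jon      274
1     477    Jon      274
2     339    Jon      274
3     224    Uma      801
4     310    Uma      801
5     440    Jon      274
add column amount_plus_5 = t['amount'] + 5:
   amount client  rate_bp  amount_plus_5
0     424    Jon      274            429
1     477    Jon      274            482
2     339    Jon      274            344
3     224    Uma      801            229
4     310    Uma      801            315
5     440    Jon      274            445
group by client, sum of amount_plus_5:
client
Jon    1700
Uma     544
Name: amount_plus_5, dtype: int64
value at position 1 → 544

544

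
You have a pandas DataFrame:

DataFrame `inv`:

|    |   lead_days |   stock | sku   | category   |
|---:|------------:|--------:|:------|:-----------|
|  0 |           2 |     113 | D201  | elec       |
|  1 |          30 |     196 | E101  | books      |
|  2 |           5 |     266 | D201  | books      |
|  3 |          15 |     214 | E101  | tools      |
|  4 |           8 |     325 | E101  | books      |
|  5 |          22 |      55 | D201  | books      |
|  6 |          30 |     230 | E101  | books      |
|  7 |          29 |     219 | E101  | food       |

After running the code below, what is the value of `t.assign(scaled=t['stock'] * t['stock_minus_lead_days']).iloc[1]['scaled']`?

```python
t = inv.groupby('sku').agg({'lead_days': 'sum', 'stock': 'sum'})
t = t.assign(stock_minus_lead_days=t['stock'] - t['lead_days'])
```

group by sku: sum(lead_days), sum(stock):
      lead_days  stock
sku                   
D201         29    434
E101        112   1184
add column stock_minus_lead_days = t['stock'] - t['lead_days']:
      lead_days  stock  stock_minus_lead_days
sku                                          
D201         29    434                    405
E101        112   1184                   1072
add column scaled = t['stock'] * t['stock_minus_lead_days']:
      lead_days  stock  stock_minus_lead_days   scaled
sku                                                   
D201         29    434                    405   175770
E101        112   1184                   1072  1269248

1269248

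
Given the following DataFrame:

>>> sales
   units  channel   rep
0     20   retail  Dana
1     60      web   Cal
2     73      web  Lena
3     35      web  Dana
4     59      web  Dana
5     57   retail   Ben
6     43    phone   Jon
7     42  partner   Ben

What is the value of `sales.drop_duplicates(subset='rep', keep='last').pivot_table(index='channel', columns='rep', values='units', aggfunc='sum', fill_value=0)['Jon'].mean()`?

14.3333333333

drop duplicate rep (keep=last):
   units  channel   rep
1     60      web   Cal
2     73      web  Lena
4     59      web  Dana
6     43    phone   Jon
7     42  partner   Ben
pivot: rows=channel, cols=rep, sum(units):
rep      Ben  Cal  Dana  Jon  Lena
channel                           
partner   42    0     0    0     0
phone      0    0     0   43     0
web        0   60    59    0    73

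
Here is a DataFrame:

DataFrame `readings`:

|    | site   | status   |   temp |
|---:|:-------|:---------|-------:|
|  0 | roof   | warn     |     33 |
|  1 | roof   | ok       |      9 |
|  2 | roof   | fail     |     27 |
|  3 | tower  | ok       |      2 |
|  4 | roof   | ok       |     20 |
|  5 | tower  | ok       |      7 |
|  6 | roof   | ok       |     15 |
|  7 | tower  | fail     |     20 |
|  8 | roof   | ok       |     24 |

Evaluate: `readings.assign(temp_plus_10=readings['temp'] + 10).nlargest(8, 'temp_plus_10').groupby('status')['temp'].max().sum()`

add column temp_plus_10 = readings['temp'] + 10:
    site status  temp  temp_plus_10
0   roof   warn    33            43
1   roof     ok     9            19
2   roof   fail    27            37
3  tower     ok     2            12
4   roof     ok    20            30
5  tower     ok     7            17
6   roof     ok    15            25
7  tower   fail    20            30
8   roof     ok    24            34
take 8 rows with largest temp_plus_10:
    site status  temp  temp_plus_10
0   roof   warn    33            43
2   roof   fail    27            37
8   roof     ok    24            34
4   roof     ok    20            30
7  tower   fail    20            30
6   roof     ok    15            25
1   roof     ok     9            19
5  tower     ok     7            17
group by status, max of temp:
status
fail    27
ok      24
warn    33
Name: temp, dtype: int64
The sum of the resulting series is 84.

84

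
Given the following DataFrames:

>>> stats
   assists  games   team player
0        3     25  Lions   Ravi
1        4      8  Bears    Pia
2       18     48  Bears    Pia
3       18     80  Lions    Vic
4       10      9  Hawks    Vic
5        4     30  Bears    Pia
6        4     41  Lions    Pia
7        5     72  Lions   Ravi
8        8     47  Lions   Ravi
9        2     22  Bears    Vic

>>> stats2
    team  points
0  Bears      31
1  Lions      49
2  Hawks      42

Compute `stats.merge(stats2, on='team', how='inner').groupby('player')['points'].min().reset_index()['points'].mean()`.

merge on 'team' (how='inner') → 10 rows:
   assists  games   team player  points
0        3     25  Lions   Ravi      49
1        4      8  Bears    Pia      31
2       18     48  Bears    Pia      31
3       18     80  Lions    Vic      49
4       10      9  Hawks    Vic      42
5        4     30  Bears    Pia      31
6        4     41  Lions    Pia      49
7        5     72  Lions   Ravi      49
8        8     47  Lions   Ravi      49
9        2     22  Bears    Vic      31
group by player, min of points:
player
Pia     31
Ravi    49
Vic     31
Name: points, dtype: int64
reset_index():
  player  points
0    Pia      31
1   Ravi      49
2    Vic      31

37.0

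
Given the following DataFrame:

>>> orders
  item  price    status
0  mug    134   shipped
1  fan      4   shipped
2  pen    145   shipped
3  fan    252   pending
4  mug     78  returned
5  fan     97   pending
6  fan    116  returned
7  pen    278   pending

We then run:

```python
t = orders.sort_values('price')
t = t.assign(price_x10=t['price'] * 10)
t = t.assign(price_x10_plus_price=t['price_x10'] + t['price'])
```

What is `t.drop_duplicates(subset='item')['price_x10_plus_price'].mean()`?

832.333333333

sort by price:
  item  price    status
1  fan      4   shipped
4  mug     78  returned
5  fan     97   pending
6  fan    116  returned
0  mug    134   shipped
2  pen    145   shipped
3  fan    252   pending
7  pen    278   pending
add column price_x10 = t['price'] * 10:
  item  price    status  price_x10
1  fan      4   shipped         40
4  mug     78  returned        780
5  fan     97   pending        970
6  fan    116  returned       1160
0  mug    134   shipped       1340
2  pen    145   shipped       1450
3  fan    252   pending       2520
7  pen    278   pending       2780
add column price_x10_plus_price = t['price_x10'] + t['price']:
  item  price    status  price_x10  price_x10_plus_price
1  fan      4   shipped         40                    44
4  mug     78  returned        780                   858
5  fan     97   pending        970                  1067
6  fan    116  returned       1160                  1276
0  mug    134   shipped       1340                  1474
2  pen    145   shipped       1450                  1595
3  fan    252   pending       2520                  2772
7  pen    278   pending       2780                  3058
drop duplicate item (keep=first):
  item  price    status  price_x10  price_x10_plus_price
1  fan      4   shipped         40                    44
4  mug     78  returned        780                   858
2  pen    145   shipped       1450                  1595
The mean of column 'price_x10_plus_price' is 832.333333333.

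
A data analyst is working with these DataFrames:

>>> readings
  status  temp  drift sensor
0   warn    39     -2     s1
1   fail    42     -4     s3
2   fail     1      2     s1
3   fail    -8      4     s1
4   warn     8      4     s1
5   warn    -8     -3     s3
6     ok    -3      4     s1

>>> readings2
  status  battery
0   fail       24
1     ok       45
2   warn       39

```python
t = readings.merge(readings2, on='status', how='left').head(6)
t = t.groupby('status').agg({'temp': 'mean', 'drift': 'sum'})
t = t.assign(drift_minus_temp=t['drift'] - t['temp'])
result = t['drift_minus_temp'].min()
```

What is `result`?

-14.0

merge on 'status' (how='left') → 7 rows:
  status  temp  drift sensor  battery
0   warn    39     -2     s1       39
1   fail    42     -4     s3       24
2   fail     1      2     s1       24
3   fail    -8      4     s1       24
4   warn     8      4     s1       39
5   warn    -8     -3     s3       39
6     ok    -3      4     s1       45
take first 6 rows:
  status  temp  drift sensor  battery
0   warn    39     -2     s1       39
1   fail    42     -4     s3       24
2   fail     1      2     s1       24
3   fail    -8      4     s1       24
4   warn     8      4     s1       39
5   warn    -8     -3     s3       39
group by status: mean(temp), sum(drift):
             temp  drift
status                  
fail    11.666667      2
warn    13.000000     -1
add column drift_minus_temp = t['drift'] - t['temp']:
             temp  drift  drift_minus_temp
status                                    
fail    11.666667      2         -9.666667
warn    13.000000     -1        -14.000000
So min() = -14.0.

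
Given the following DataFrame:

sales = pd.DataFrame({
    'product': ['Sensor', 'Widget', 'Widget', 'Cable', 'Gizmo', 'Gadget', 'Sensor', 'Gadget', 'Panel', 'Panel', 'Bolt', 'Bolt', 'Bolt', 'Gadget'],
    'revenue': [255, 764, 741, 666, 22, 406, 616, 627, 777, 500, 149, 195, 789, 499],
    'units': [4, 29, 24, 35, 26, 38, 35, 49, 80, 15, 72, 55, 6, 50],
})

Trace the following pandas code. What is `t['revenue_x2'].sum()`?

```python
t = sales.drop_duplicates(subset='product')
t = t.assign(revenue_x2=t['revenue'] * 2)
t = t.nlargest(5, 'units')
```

5524

drop duplicate product (keep=first):
   product  revenue  units
0   Sensor      255      4
1   Widget      764     29
3    Cable      666     35
4    Gizmo       22     26
5   Gadget      406     38
8    Panel      777     80
10    Bolt      149     72
add column revenue_x2 = t['revenue'] * 2:
   product  revenue  units  revenue_x2
0   Sensor      255      4         510
1   Widget      764     29        1528
3    Cable      666     35        1332
4    Gizmo       22     26          44
5   Gadget      406     38         812
8    Panel      777     80        1554
10    Bolt      149     72         298
take 5 rows with largest units:
   product  revenue  units  revenue_x2
8    Panel      777     80        1554
10    Bolt      149     72         298
5   Gadget      406     38         812
3    Cable      666     35        1332
1   Widget      764     29        1528
sum of column 'revenue_x2' → 5524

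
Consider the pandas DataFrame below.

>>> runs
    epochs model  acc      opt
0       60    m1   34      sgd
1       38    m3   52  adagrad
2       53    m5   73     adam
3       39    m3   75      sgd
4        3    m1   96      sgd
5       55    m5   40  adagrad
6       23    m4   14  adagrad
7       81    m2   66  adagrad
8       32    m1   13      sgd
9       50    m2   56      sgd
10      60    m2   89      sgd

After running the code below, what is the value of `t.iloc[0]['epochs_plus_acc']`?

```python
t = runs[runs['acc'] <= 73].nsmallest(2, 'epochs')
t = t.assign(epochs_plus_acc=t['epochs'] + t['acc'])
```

37

filter rows where acc <= 73:
   epochs model  acc      opt
0      60    m1   34      sgd
1      38    m3   52  adagrad
2      53    m5   73     adam
5      55    m5   40  adagrad
6      23    m4   14  adagrad
7      81    m2   66  adagrad
8      32    m1   13      sgd
9      50    m2   56      sgd
take 2 rows with smallest epochs:
   epochs model  acc      opt
6      23    m4   14  adagrad
8      32    m1   13      sgd
add column epochs_plus_acc = t['epochs'] + t['acc']:
   epochs model  acc      opt  epochs_plus_acc
6      23    m4   14  adagrad               37
8      32    m1   13      sgd               45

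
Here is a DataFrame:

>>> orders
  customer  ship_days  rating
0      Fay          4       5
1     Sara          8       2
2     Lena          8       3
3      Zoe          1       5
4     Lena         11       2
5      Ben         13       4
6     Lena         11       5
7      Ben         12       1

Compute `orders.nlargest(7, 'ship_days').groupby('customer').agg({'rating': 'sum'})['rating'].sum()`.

22

take 7 rows with largest ship_days:
  customer  ship_days  rating
5      Ben         13       4
7      Ben         12       1
4     Lena         11       2
6     Lena         11       5
1     Sara          8       2
2     Lena          8       3
0      Fay          4       5
group by customer, sum of rating:
          rating
customer        
Ben            5
Fay            5
Lena          10
Sara           2
sum of column 'rating' → 22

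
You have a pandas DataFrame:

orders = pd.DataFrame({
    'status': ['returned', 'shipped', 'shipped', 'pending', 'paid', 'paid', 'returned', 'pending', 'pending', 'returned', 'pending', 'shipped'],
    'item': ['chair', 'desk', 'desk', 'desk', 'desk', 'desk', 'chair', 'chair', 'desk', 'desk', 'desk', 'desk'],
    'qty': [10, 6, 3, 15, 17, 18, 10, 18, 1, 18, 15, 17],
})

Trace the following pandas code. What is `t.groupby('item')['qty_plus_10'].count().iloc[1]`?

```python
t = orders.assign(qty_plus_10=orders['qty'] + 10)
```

9

add column qty_plus_10 = orders['qty'] + 10:
      status   item  qty  qty_plus_10
0   returned  chair   10           20
1    shipped   desk    6           16
2    shipped   desk    3           13
3    pending   desk   15           25
4       paid   desk   17           27
5       paid   desk   18           28
6   returned  chair   10           20
7    pending  chair   18           28
8    pending   desk    1           11
9   returned   desk   18           28
10   pending   desk   15           25
11   shipped   desk   17           27
group by item, count of qty_plus_10:
item
chair    3
desk     9
Name: qty_plus_10, dtype: int64
value at position 1 → 9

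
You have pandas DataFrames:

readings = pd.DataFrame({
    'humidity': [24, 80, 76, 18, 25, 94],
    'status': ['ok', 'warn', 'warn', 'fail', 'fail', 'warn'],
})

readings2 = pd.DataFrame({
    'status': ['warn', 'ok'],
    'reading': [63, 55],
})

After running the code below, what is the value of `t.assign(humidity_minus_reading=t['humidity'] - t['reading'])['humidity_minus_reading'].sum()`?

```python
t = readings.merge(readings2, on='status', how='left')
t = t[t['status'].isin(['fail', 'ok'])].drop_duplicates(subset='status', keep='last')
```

-31.0

merge on 'status' (how='left') → 6 rows:
   humidity status  reading
0        24     ok     55.0
1        80   warn     63.0
2        76   warn     63.0
3        18   fail      NaN
4        25   fail      NaN
5        94   warn     63.0
filter rows where status in ['fail', 'ok']:
   humidity status  reading
0        24     ok     55.0
3        18   fail      NaN
4        25   fail      NaN
drop duplicate status (keep=last):
   humidity status  reading
0        24     ok     55.0
4        25   fail      NaN
add column humidity_minus_reading = t['humidity'] - t['reading']:
   humidity status  reading  humidity_minus_reading
0        24     ok     55.0                   -31.0
4        25   fail      NaN                     NaN
Finally, sum of column 'humidity_minus_reading' = -31.0.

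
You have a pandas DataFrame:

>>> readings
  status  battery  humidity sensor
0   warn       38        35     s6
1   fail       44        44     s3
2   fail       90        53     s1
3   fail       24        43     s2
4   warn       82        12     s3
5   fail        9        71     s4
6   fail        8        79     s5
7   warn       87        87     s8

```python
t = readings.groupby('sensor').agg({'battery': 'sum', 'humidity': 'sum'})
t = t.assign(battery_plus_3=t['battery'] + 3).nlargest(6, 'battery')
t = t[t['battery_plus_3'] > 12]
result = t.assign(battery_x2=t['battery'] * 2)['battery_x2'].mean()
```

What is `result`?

146.0

group by sensor: sum(battery), sum(humidity):
        battery  humidity
sensor                   
s1           90        53
s2           24        43
s3          126        56
s4            9        71
s5            8        79
s6           38        35
s8           87        87
add column battery_plus_3 = t['battery'] + 3:
        battery  humidity  battery_plus_3
sensor                                   
s1           90        53              93
s2           24        43              27
s3          126        56             129
s4            9        71              12
s5            8        79              11
s6           38        35              41
s8           87        87              90
take 6 rows with largest battery:
        battery  humidity  battery_plus_3
sensor                                   
s3          126        56             129
s1           90        53              93
s8           87        87              90
s6           38        35              41
s2           24        43              27
s4            9        71              12
filter rows where battery_plus_3 > 12:
        battery  humidity  battery_plus_3
sensor                                   
s3          126        56             129
s1           90        53              93
s8           87        87              90
s6           38        35              41
s2           24        43              27
add column battery_x2 = t['battery'] * 2:
        battery  humidity  battery_plus_3  battery_x2
sensor                                               
s3          126        56             129         252
s1           90        53              93         180
s8           87        87              90         174
s6           38        35              41          76
s2           24        43              27          48
Hence 146.0.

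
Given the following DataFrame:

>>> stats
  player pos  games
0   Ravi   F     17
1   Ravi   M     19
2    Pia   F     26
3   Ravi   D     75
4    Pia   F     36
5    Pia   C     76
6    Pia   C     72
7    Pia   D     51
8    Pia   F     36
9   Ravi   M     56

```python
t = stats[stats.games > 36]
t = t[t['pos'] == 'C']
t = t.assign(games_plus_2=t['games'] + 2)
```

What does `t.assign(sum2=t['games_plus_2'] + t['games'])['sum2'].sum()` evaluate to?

filter rows where games > 36:
  player pos  games
3   Ravi   D     75
5    Pia   C     76
6    Pia   C     72
7    Pia   D     51
9   Ravi   M     56
filter rows where pos == 'C':
  player pos  games
5    Pia   C     76
6    Pia   C     72
add column games_plus_2 = t['games'] + 2:
  player pos  games  games_plus_2
5    Pia   C     76            78
6    Pia   C     72            74
add column sum2 = t['games_plus_2'] + t['games']:
  player pos  games  games_plus_2  sum2
5    Pia   C     76            78   154
6    Pia   C     72            74   146
So sum() = 300.

300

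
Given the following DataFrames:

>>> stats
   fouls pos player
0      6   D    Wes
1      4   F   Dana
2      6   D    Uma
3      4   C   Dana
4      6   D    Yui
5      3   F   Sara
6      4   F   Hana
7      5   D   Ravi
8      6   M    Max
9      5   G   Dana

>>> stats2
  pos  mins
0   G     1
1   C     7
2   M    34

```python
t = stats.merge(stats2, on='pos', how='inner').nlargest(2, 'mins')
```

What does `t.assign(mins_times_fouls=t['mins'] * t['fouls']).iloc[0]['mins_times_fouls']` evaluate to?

merge on 'pos' (how='inner') → 3 rows:
   fouls pos player  mins
0      4   C   Dana     7
1      6   M    Max    34
2      5   G   Dana     1
take 2 rows with largest mins:
   fouls pos player  mins
1      6   M    Max    34
0      4   C   Dana     7
add column mins_times_fouls = t['mins'] * t['fouls']:
   fouls pos player  mins  mins_times_fouls
1      6   M    Max    34               204
0      4   C   Dana     7                28
Then the value at position 0, column 'mins_times_fouls': 204

204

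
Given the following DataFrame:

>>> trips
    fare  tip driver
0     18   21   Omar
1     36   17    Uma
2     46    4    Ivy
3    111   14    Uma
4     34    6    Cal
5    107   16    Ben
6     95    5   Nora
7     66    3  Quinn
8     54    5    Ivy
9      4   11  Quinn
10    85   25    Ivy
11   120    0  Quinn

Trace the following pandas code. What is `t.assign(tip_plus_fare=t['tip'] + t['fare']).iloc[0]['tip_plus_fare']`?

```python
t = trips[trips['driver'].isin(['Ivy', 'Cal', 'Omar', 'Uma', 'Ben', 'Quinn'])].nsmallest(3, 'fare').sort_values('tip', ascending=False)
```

39

filter rows where driver in ['Ivy', 'Cal', 'Omar', 'Uma', 'Ben', 'Quinn']:
    fare  tip driver
0     18   21   Omar
1     36   17    Uma
2     46    4    Ivy
3    111   14    Uma
4     34    6    Cal
5    107   16    Ben
7     66    3  Quinn
8     54    5    Ivy
9      4   11  Quinn
10    85   25    Ivy
11   120    0  Quinn
take 3 rows with smallest fare:
   fare  tip driver
9     4   11  Quinn
0    18   21   Omar
4    34    6    Cal
sort by tip descending:
   fare  tip driver
0    18   21   Omar
9     4   11  Quinn
4    34    6    Cal
add column tip_plus_fare = t['tip'] + t['fare']:
   fare  tip driver  tip_plus_fare
0    18   21   Omar             39
9     4   11  Quinn             15
4    34    6    Cal             40
Taking the value at position 0, column 'tip_plus_fare' gives 39.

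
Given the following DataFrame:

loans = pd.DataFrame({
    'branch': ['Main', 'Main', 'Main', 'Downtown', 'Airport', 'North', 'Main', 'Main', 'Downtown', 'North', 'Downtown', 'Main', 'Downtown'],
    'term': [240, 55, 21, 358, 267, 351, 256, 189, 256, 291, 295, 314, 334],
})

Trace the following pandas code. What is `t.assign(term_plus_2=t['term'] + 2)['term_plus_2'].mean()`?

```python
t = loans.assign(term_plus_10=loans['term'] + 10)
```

250.230769231

add column term_plus_10 = loans['term'] + 10:
      branch  term  term_plus_10
0       Main   240           250
1       Main    55            65
2       Main    21            31
3   Downtown   358           368
4    Airport   267           277
5      North   351           361
6       Main   256           266
7       Main   189           199
8   Downtown   256           266
9      North   291           301
10  Downtown   295           305
11      Main   314           324
12  Downtown   334           344
add column term_plus_2 = t['term'] + 2:
      branch  term  term_plus_10  term_plus_2
0       Main   240           250          242
1       Main    55            65           57
2       Main    21            31           23
3   Downtown   358           368          360
4    Airport   267           277          269
5      North   351           361          353
6       Main   256           266          258
7       Main   189           199          191
8   Downtown   256           266          258
9      North   291           301          293
10  Downtown   295           305          297
11      Main   314           324          316
12  Downtown   334           344          336
So mean() = 250.230769231.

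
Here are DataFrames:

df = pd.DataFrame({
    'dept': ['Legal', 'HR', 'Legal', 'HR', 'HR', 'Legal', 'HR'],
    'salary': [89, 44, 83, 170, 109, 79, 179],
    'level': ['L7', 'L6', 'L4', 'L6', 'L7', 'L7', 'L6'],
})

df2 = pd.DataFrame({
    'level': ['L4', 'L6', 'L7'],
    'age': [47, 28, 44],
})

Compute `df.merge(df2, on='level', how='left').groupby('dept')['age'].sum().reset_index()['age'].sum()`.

merge on 'level' (how='left') → 7 rows:
    dept  salary level  age
0  Legal      89    L7   44
1     HR      44    L6   28
2  Legal      83    L4   47
3     HR     170    L6   28
4     HR     109    L7   44
5  Legal      79    L7   44
6     HR     179    L6   28
group by dept, sum of age:
dept
HR       128
Legal    135
Name: age, dtype: int64
reset_index():
    dept  age
0     HR  128
1  Legal  135
Taking the sum of column 'age' gives 263.

263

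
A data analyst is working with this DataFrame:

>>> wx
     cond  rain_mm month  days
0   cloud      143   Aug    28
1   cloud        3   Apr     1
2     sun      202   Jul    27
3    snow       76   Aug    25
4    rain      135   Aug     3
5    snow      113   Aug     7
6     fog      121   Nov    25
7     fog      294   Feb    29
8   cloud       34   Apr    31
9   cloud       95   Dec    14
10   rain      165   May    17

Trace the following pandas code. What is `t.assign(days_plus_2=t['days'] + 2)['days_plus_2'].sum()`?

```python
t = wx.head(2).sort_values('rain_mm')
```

33

take first 2 rows:
    cond  rain_mm month  days
0  cloud      143   Aug    28
1  cloud        3   Apr     1
sort by rain_mm:
    cond  rain_mm month  days
1  cloud        3   Apr     1
0  cloud      143   Aug    28
add column days_plus_2 = t['days'] + 2:
    cond  rain_mm month  days  days_plus_2
1  cloud        3   Apr     1            3
0  cloud      143   Aug    28           30
So sum() = 33.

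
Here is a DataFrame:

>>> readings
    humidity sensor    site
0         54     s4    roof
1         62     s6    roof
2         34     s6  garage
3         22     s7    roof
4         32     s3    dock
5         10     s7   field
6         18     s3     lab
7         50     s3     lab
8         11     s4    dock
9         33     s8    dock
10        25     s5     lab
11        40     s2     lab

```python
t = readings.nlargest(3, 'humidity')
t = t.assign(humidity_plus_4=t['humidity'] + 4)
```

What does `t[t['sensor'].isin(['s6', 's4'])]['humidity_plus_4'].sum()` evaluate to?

take 3 rows with largest humidity:
   humidity sensor  site
1        62     s6  roof
0        54     s4  roof
7        50     s3   lab
add column humidity_plus_4 = t['humidity'] + 4:
   humidity sensor  site  humidity_plus_4
1        62     s6  roof               66
0        54     s4  roof               58
7        50     s3   lab               54
filter rows where sensor in ['s6', 's4']:
   humidity sensor  site  humidity_plus_4
1        62     s6  roof               66
0        54     s4  roof               58
So sum() = 124.

124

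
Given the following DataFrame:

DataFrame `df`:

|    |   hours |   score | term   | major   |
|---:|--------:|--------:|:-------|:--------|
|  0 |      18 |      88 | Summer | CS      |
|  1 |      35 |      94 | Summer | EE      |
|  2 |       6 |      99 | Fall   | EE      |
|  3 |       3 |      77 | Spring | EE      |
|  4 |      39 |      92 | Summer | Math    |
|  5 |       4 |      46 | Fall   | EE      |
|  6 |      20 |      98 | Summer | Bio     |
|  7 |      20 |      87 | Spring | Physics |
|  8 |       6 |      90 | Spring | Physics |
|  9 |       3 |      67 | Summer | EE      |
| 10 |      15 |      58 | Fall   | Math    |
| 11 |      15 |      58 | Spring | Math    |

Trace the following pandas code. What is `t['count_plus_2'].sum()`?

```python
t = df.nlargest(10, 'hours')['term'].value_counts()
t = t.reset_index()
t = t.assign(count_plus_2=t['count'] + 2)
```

16

take 10 rows with largest hours:
    hours  score    term    major
4      39     92  Summer     Math
1      35     94  Summer       EE
6      20     98  Summer      Bio
7      20     87  Spring  Physics
0      18     88  Summer       CS
10     15     58    Fall     Math
11     15     58  Spring     Math
2       6     99    Fall       EE
8       6     90  Spring  Physics
5       4     46    Fall       EE
value_counts of term:
term
Summer    4
Spring    3
Fall      3
Name: count, dtype: int64
reset_index():
     term  count
0  Summer      4
1  Spring      3
2    Fall      3
add column count_plus_2 = t['count'] + 2:
     term  count  count_plus_2
0  Summer      4             6
1  Spring      3             5
2    Fall      3             5
sum of column 'count_plus_2' → 16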